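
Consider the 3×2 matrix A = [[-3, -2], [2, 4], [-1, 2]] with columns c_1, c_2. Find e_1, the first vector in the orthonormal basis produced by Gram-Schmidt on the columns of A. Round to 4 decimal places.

e_1 = (-0.8018, 0.5345, -0.2673)

c_1 = (-3, 2, -1); ‖c_1‖ = 3.7417, so e_1 = (-0.8018, 0.5345, -0.2673).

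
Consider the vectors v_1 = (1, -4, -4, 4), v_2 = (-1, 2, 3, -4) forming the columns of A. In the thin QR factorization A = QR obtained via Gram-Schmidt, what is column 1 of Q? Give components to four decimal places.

e_1 = (0.1429, -0.5714, -0.5714, 0.5714)

v_1 = (1, -4, -4, 4); ‖v_1‖ = 7.0000, so e_1 = (0.1429, -0.5714, -0.5714, 0.5714).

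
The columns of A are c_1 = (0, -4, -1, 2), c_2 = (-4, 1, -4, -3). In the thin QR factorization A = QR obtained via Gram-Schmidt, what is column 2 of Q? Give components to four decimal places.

c_1 = (0, -4, -1, 2); ‖c_1‖ = 4.5826, so q_1 = (0.0000, -0.8729, -0.2182, 0.4364).
q_1·c_2 = 0.0000·(-4) + (-0.8729)·1 + (-0.2182)·(-4) + 0.4364·(-3) = -1.3093.
u_2 = c_2 + 1.3093·q_1 = (-4.0000, -0.1429, -4.2857, -2.4286).
‖u_2‖ = 6.3471, so q_2 = (-0.6302, -0.0225, -0.6752, -0.3826).

q_2 = (-0.6302, -0.0225, -0.6752, -0.3826)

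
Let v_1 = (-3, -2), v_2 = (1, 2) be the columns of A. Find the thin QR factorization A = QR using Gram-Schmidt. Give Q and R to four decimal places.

Q = [[-0.8321, -0.5547], [-0.5547, 0.8321]], R = [[3.6056, -1.9415], [0.0000, 1.1094]]

e_1 = v_1/‖v_1‖ = (-3, -2)/3.6056 = (-0.8321, -0.5547).
r_{12} = e_1·v_2 = -1.9415.
u_2 = v_2 + 1.9415·e_1 = (-0.6154, 0.9231).
‖u_2‖ = 1.1094, so e_2 = (-0.5547, 0.8321).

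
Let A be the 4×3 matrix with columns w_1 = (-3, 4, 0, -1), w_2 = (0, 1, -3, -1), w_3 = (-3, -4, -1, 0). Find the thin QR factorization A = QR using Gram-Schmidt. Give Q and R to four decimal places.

w_1 = (-3, 4, 0, -1); ‖w_1‖ = 5.0990, so e_1 = (-0.5883, 0.7845, 0.0000, -0.1961).
e_1·w_2 = (-0.5883)·0 + 0.7845·1 + 0.0000·(-3) + (-0.1961)·(-1) = 0.9806.
u_2 = w_2 − 0.9806·e_1 = (0.5769, 0.2308, -3.0000, -0.8077).
‖u_2‖ = 3.1684, so e_2 = (0.1821, 0.0728, -0.9469, -0.2549).
e_1·w_3 = (-0.5883)·(-3) + 0.7845·(-4) + 0.0000·(-1) + (-0.1961)·0 = -1.3728; e_2·w_3 = 0.1821·(-3) + 0.0728·(-4) + (-0.9469)·(-1) + (-0.2549)·0 = 0.1093.
u_3 = w_3 + 1.3728·e_1 − 0.1093·e_2 = (-3.8276, -2.9310, -0.8966, -0.2414).
‖u_3‖ = 4.9095, so e_3 = (-0.7796, -0.5970, -0.1826, -0.0492).

Q = [[-0.5883, 0.1821, -0.7796], [0.7845, 0.0728, -0.5970], [0.0000, -0.9469, -0.1826], [-0.1961, -0.2549, -0.0492]], R = [[5.0990, 0.9806, -1.3728], [0.0000, 3.1684, 0.1093], [0.0000, 0.0000, 4.9095]]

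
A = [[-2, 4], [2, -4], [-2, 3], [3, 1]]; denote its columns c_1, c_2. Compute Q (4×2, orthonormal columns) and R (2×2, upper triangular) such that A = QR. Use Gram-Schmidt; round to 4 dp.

Q = [[-0.4364, 0.4398], [0.4364, -0.4398], [-0.4364, 0.2390], [0.6547, 0.7457]], R = [[4.5826, -4.1461], [0.0000, 4.9809]]

c_1 = (-2, 2, -2, 3); ‖c_1‖ = 4.5826, so e_1 = (-0.4364, 0.4364, -0.4364, 0.6547).
e_1·c_2 = (-0.4364)·4 + 0.4364·(-4) + (-0.4364)·3 + 0.6547·1 = -4.1461.
u_2 = c_2 + 4.1461·e_1 = (2.1905, -2.1905, 1.1905, 3.7143).
‖u_2‖ = 4.9809, so e_2 = (0.4398, -0.4398, 0.2390, 0.7457).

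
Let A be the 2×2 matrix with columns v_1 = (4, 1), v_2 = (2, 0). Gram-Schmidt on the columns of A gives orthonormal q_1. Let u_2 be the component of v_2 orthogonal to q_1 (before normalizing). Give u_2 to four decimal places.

q_1 = v_1/‖v_1‖ = (4, 1)/4.1231 = (0.9701, 0.2425).
r_{12} = q_1·v_2 = 1.9403.
u_2 = v_2 − 1.9403·q_1 = (0.1176, -0.4706).

u_2 = (0.1176, -0.4706)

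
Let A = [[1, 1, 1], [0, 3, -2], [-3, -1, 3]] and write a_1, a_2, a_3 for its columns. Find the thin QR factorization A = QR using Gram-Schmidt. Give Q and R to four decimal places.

Q = [[0.3162, 0.1957, 0.9283], [0.0000, 0.9785, -0.2063], [-0.9487, 0.0652, 0.3094]], R = [[3.1623, 1.2649, -2.5298], [0.0000, 3.0659, -1.5656], [0.0000, 0.0000, 2.2691]]

a_1 = (1, 0, -3); ‖a_1‖ = 3.1623, so e_1 = (0.3162, 0.0000, -0.9487).
e_1·a_2 = 0.3162·1 + 0.0000·3 + (-0.9487)·(-1) = 1.2649.
u_2 = a_2 − 1.2649·e_1 = (0.6000, 3.0000, 0.2000).
‖u_2‖ = 3.0659, so e_2 = (0.1957, 0.9785, 0.0652).
e_1·a_3 = 0.3162·1 + 0.0000·(-2) + (-0.9487)·3 = -2.5298; e_2·a_3 = 0.1957·1 + 0.9785·(-2) + 0.0652·3 = -1.5656.
u_3 = a_3 + 2.5298·e_1 + 1.5656·e_2 = (2.1064, -0.4681, 0.7021).
‖u_3‖ = 2.2691, so e_3 = (0.9283, -0.2063, 0.3094).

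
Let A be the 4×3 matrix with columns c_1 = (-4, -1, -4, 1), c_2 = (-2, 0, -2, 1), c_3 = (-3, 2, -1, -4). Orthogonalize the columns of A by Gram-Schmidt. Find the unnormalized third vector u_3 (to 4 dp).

q_1 = c_1/‖c_1‖ = (-4, -1, -4, 1)/5.8310 = (-0.6860, -0.1715, -0.6860, 0.1715).
r_{12} = q_1·c_2 = 2.9155.
u_2 = c_2 − 2.9155·q_1 = (0.0000, 0.5000, 0.0000, 0.5000).
‖u_2‖ = 0.7071, so q_2 = (0.0000, 0.7071, 0.0000, 0.7071).
r_{13} = q_1·c_3 = 1.7150; r_{23} = q_2·c_3 = -1.4142.
u_3 = c_3 − 1.7150·q_1 + 1.4142·q_2 = (-1.8235, 3.2941, 0.1765, -3.2941).

u_3 = (-1.8235, 3.2941, 0.1765, -3.2941)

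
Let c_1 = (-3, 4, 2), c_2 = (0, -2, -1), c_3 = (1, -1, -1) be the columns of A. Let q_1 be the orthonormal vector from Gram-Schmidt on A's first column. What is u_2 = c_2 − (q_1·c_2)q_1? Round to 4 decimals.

u_2 = (-1.0345, -0.6207, -0.3103)

q_1 = c_1/‖c_1‖ = (-3, 4, 2)/5.3852 = (-0.5571, 0.7428, 0.3714).
r_{12} = q_1·c_2 = -1.8570.
u_2 = c_2 + 1.8570·q_1 = (-1.0345, -0.6207, -0.3103).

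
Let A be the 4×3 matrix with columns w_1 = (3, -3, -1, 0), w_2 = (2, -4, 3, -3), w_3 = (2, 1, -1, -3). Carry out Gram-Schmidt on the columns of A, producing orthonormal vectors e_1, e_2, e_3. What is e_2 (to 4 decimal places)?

e_1 = w_1/‖w_1‖ = (3, -3, -1, 0)/4.3589 = (0.6882, -0.6882, -0.2294, 0.0000).
r_{12} = e_1·w_2 = 3.4412.
u_2 = w_2 − 3.4412·e_1 = (-0.3684, -1.6316, 3.7895, -3.0000).
‖u_2‖ = 5.1145, so e_2 = (-0.0720, -0.3190, 0.7409, -0.5866).

e_2 = (-0.0720, -0.3190, 0.7409, -0.5866)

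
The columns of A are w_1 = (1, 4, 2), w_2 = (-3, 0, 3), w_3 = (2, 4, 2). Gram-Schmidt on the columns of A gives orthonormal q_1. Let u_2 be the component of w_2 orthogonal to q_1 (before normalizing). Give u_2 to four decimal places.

w_1 = (1, 4, 2); ‖w_1‖ = 4.5826, so q_1 = (0.2182, 0.8729, 0.4364).
q_1·w_2 = 0.2182·(-3) + 0.8729·0 + 0.4364·3 = 0.6547.
u_2 = w_2 − 0.6547·q_1 = (-3.1429, -0.5714, 2.7143).

u_2 = (-3.1429, -0.5714, 2.7143)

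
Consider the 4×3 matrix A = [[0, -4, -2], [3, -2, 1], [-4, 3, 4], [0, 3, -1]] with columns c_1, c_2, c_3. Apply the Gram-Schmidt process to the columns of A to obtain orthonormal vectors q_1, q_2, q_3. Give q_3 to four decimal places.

q_1 = c_1/‖c_1‖ = (0, 3, -4, 0)/5.0000 = (0.0000, 0.6000, -0.8000, 0.0000).
r_{12} = q_1·c_2 = -3.6000.
u_2 = c_2 + 3.6000·q_1 = (-4.0000, 0.1600, 0.1200, 3.0000).
‖u_2‖ = 5.0040, so q_2 = (-0.7994, 0.0320, 0.0240, 0.5995).
r_{13} = q_1·c_3 = -2.6000; r_{23} = q_2·c_3 = 1.1271.
u_3 = c_3 + 2.6000·q_1 − 1.1271·q_2 = (-1.0990, 2.5240, 1.8930, -1.6757).
‖u_3‖ = 3.7376, so q_3 = (-0.2941, 0.6753, 0.5065, -0.4483).

q_3 = (-0.2941, 0.6753, 0.5065, -0.4483)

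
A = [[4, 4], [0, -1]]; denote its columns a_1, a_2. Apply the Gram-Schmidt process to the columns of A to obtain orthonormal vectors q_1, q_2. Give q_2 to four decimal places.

q_1 = a_1/‖a_1‖ = (4, 0)/4.0000 = (1.0000, 0.0000).
r_{12} = q_1·a_2 = 4.0000.
u_2 = a_2 − 4.0000·q_1 = (0.0000, -1.0000).
‖u_2‖ = 1.0000, so q_2 = (0.0000, -1.0000).

q_2 = (0.0000, -1.0000)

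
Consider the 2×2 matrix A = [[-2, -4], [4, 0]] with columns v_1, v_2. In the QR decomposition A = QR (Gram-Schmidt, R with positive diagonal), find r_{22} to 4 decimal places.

q_1 = v_1/‖v_1‖ = (-2, 4)/4.4721 = (-0.4472, 0.8944).
r_{12} = q_1·v_2 = 1.7889.
u_2 = v_2 − 1.7889·q_1 = (-3.2000, -1.6000).
r_{22} = ‖u_2‖ = 3.5777.

r_{22} = 3.5777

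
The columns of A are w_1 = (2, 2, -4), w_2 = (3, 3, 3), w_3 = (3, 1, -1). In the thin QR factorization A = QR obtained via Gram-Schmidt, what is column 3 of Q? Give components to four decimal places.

q_3 = (0.7071, -0.7071, 0.0000)

w_1 = (2, 2, -4); ‖w_1‖ = 4.8990, so q_1 = (0.4082, 0.4082, -0.8165).
q_1·w_2 = 0.4082·3 + 0.4082·3 + (-0.8165)·3 = 0.0000.
u_2 = w_2 + 0.0000·q_1 = (3.0000, 3.0000, 3.0000).
‖u_2‖ = 5.1962, so q_2 = (0.5774, 0.5774, 0.5774).
q_1·w_3 = 0.4082·3 + 0.4082·1 + (-0.8165)·(-1) = 2.4495; q_2·w_3 = 0.5774·3 + 0.5774·1 + 0.5774·(-1) = 1.7321.
u_3 = w_3 − 2.4495·q_1 − 1.7321·q_2 = (1.0000, -1.0000, 0.0000).
‖u_3‖ = 1.4142, so q_3 = (0.7071, -0.7071, 0.0000).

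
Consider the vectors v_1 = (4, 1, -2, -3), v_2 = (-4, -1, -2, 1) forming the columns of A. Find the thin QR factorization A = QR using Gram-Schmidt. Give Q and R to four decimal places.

Q = [[0.7303, -0.5087], [0.1826, -0.1272], [-0.3651, -0.8357], [-0.5477, -0.1635]], R = [[5.4772, -2.9212], [0.0000, 3.6697]]

e_1 = v_1/‖v_1‖ = (4, 1, -2, -3)/5.4772 = (0.7303, 0.1826, -0.3651, -0.5477).
r_{12} = e_1·v_2 = -2.9212.
u_2 = v_2 + 2.9212·e_1 = (-1.8667, -0.4667, -3.0667, -0.6000).
‖u_2‖ = 3.6697, so e_2 = (-0.5087, -0.1272, -0.8357, -0.1635).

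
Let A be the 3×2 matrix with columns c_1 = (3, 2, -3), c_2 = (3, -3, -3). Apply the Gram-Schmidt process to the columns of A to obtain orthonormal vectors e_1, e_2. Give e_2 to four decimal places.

c_1 = (3, 2, -3); ‖c_1‖ = 4.6904, so e_1 = (0.6396, 0.4264, -0.6396).
e_1·c_2 = 0.6396·3 + 0.4264·(-3) + (-0.6396)·(-3) = 2.5584.
u_2 = c_2 − 2.5584·e_1 = (1.3636, -4.0909, -1.3636).
‖u_2‖ = 4.5227, so e_2 = (0.3015, -0.9045, -0.3015).

e_2 = (0.3015, -0.9045, -0.3015)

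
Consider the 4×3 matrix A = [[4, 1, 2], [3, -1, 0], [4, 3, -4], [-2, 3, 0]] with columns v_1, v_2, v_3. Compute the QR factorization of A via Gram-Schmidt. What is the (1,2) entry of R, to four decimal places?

q_1 = v_1/‖v_1‖ = (4, 3, 4, -2)/6.7082 = (0.5963, 0.4472, 0.5963, -0.2981).
r_{12} = q_1·v_2 = 1.0435.

r_{12} = 1.0435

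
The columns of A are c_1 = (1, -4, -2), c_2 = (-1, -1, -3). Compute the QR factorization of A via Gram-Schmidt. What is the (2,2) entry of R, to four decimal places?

c_1 = (1, -4, -2); ‖c_1‖ = 4.5826, so q_1 = (0.2182, -0.8729, -0.4364).
q_1·c_2 = 0.2182·(-1) + (-0.8729)·(-1) + (-0.4364)·(-3) = 1.9640.
u_2 = c_2 − 1.9640·q_1 = (-1.4286, 0.7143, -2.1429).
r_{22} = ‖u_2‖ = 2.6726.

r_{22} = 2.6726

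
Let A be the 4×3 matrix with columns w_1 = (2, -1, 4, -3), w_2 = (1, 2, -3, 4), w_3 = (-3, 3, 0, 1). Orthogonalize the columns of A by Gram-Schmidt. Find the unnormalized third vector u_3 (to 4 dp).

u_3 = (-1.5741, 2.8889, 1.6481, 0.1852)

w_1 = (2, -1, 4, -3); ‖w_1‖ = 5.4772, so e_1 = (0.3651, -0.1826, 0.7303, -0.5477).
e_1·w_2 = 0.3651·1 + (-0.1826)·2 + 0.7303·(-3) + (-0.5477)·4 = -4.3818.
u_2 = w_2 + 4.3818·e_1 = (2.6000, 1.2000, 0.2000, 1.6000).
‖u_2‖ = 3.2863, so e_2 = (0.7912, 0.3651, 0.0609, 0.4869).
e_1·w_3 = 0.3651·(-3) + (-0.1826)·3 + 0.7303·0 + (-0.5477)·1 = -2.1909; e_2·w_3 = 0.7912·(-3) + 0.3651·3 + 0.0609·0 + 0.4869·1 = -0.7912.
u_3 = w_3 + 2.1909·e_1 + 0.7912·e_2 = (-1.5741, 2.8889, 1.6481, 0.1852).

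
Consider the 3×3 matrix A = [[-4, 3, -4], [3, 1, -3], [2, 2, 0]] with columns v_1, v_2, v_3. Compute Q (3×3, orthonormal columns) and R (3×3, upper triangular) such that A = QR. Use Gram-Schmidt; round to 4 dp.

v_1 = (-4, 3, 2); ‖v_1‖ = 5.3852, so q_1 = (-0.7428, 0.5571, 0.3714).
q_1·v_2 = (-0.7428)·3 + 0.5571·1 + 0.3714·2 = -0.9285.
u_2 = v_2 + 0.9285·q_1 = (2.3103, 1.5172, 2.3448).
‖u_2‖ = 3.6246, so q_2 = (0.6374, 0.4186, 0.6469).
q_1·v_3 = (-0.7428)·(-4) + 0.5571·(-3) + 0.3714·0 = 1.2999; q_2·v_3 = 0.6374·(-4) + 0.4186·(-3) + 0.6469·0 = -3.8054.
u_3 = v_3 − 1.2999·q_1 + 3.8054·q_2 = (-0.6089, -2.1312, 1.9790).
‖u_3‖ = 2.9714, so q_3 = (-0.2049, -0.7172, 0.6660).

Q = [[-0.7428, 0.6374, -0.2049], [0.5571, 0.4186, -0.7172], [0.3714, 0.6469, 0.6660]], R = [[5.3852, -0.9285, 1.2999], [0.0000, 3.6246, -3.8054], [0.0000, 0.0000, 2.9714]]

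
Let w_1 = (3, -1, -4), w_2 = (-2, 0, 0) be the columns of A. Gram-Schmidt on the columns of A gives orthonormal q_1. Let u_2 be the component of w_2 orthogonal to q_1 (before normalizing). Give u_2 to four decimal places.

w_1 = (3, -1, -4); ‖w_1‖ = 5.0990, so q_1 = (0.5883, -0.1961, -0.7845).
q_1·w_2 = 0.5883·(-2) + (-0.1961)·0 + (-0.7845)·0 = -1.1767.
u_2 = w_2 + 1.1767·q_1 = (-1.3077, -0.2308, -0.9231).

u_2 = (-1.3077, -0.2308, -0.9231)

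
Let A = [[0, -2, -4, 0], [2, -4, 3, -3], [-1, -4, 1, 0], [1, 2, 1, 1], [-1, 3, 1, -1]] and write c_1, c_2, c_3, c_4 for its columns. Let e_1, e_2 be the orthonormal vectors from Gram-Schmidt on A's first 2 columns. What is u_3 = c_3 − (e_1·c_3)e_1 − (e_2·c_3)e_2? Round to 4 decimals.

c_1 = (0, 2, -1, 1, -1); ‖c_1‖ = 2.6458, so e_1 = (0.0000, 0.7559, -0.3780, 0.3780, -0.3780).
e_1·c_2 = 0.0000·(-2) + 0.7559·(-4) + (-0.3780)·(-4) + 0.3780·2 + (-0.3780)·3 = -1.8898.
u_2 = c_2 + 1.8898·e_1 = (-2.0000, -2.5714, -4.7143, 2.7143, 2.2857).
‖u_2‖ = 6.7401, so e_2 = (-0.2967, -0.3815, -0.6994, 0.4027, 0.3391).
e_1·c_3 = 0.0000·(-4) + 0.7559·3 + (-0.3780)·1 + 0.3780·1 + (-0.3780)·1 = 1.8898; e_2·c_3 = (-0.2967)·(-4) + (-0.3815)·3 + (-0.6994)·1 + 0.4027·1 + 0.3391·1 = 0.0848.
u_3 = c_3 − 1.8898·e_1 − 0.0848·e_2 = (-3.9748, 1.6038, 1.7736, 0.2516, 1.6855).

u_3 = (-3.9748, 1.6038, 1.7736, 0.2516, 1.6855)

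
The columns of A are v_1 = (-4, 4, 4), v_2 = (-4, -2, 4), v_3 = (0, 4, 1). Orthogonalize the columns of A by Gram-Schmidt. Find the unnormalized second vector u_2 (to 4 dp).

u_2 = (-2.0000, -4.0000, 2.0000)

q_1 = v_1/‖v_1‖ = (-4, 4, 4)/6.9282 = (-0.5774, 0.5774, 0.5774).
r_{12} = q_1·v_2 = 3.4641.
u_2 = v_2 − 3.4641·q_1 = (-2.0000, -4.0000, 2.0000).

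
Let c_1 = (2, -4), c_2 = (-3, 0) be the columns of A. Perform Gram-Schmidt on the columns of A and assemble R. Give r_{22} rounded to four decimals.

r_{22} = 2.6833

c_1 = (2, -4); ‖c_1‖ = 4.4721, so q_1 = (0.4472, -0.8944).
q_1·c_2 = 0.4472·(-3) + (-0.8944)·0 = -1.3416.
u_2 = c_2 + 1.3416·q_1 = (-2.4000, -1.2000).
r_{22} = ‖u_2‖ = 2.6833.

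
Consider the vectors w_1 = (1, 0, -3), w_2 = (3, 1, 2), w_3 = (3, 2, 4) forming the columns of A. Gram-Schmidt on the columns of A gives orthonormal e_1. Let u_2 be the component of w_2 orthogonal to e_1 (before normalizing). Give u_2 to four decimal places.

u_2 = (3.3000, 1.0000, 1.1000)

e_1 = w_1/‖w_1‖ = (1, 0, -3)/3.1623 = (0.3162, 0.0000, -0.9487).
r_{12} = e_1·w_2 = -0.9487.
u_2 = w_2 + 0.9487·e_1 = (3.3000, 1.0000, 1.1000).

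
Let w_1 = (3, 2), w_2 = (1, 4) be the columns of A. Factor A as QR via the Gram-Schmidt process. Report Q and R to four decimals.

q_1 = w_1/‖w_1‖ = (3, 2)/3.6056 = (0.8321, 0.5547).
r_{12} = q_1·w_2 = 3.0509.
u_2 = w_2 − 3.0509·q_1 = (-1.5385, 2.3077).
‖u_2‖ = 2.7735, so q_2 = (-0.5547, 0.8321).

Q = [[0.8321, -0.5547], [0.5547, 0.8321]], R = [[3.6056, 3.0509], [0.0000, 2.7735]]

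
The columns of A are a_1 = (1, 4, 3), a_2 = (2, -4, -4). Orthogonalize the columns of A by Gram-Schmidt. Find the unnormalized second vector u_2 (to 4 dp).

a_1 = (1, 4, 3); ‖a_1‖ = 5.0990, so e_1 = (0.1961, 0.7845, 0.5883).
e_1·a_2 = 0.1961·2 + 0.7845·(-4) + 0.5883·(-4) = -5.0990.
u_2 = a_2 + 5.0990·e_1 = (3.0000, 0.0000, -1.0000).

u_2 = (3.0000, 0.0000, -1.0000)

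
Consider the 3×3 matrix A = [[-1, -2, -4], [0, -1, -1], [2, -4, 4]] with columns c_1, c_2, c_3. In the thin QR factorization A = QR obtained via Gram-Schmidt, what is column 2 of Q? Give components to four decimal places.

q_2 = (-0.8614, -0.2692, -0.4307)

c_1 = (-1, 0, 2); ‖c_1‖ = 2.2361, so q_1 = (-0.4472, 0.0000, 0.8944).
q_1·c_2 = (-0.4472)·(-2) + 0.0000·(-1) + 0.8944·(-4) = -2.6833.
u_2 = c_2 + 2.6833·q_1 = (-3.2000, -1.0000, -1.6000).
‖u_2‖ = 3.7148, so q_2 = (-0.8614, -0.2692, -0.4307).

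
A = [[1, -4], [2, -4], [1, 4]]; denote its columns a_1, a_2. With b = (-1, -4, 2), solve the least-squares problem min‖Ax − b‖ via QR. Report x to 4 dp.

x = (-0.5000, 0.5000)

a_1 = (1, 2, 1); ‖a_1‖ = 2.4495, so q_1 = (0.4082, 0.8165, 0.4082).
q_1·a_2 = 0.4082·(-4) + 0.8165·(-4) + 0.4082·4 = -3.2660.
u_2 = a_2 + 3.2660·q_1 = (-2.6667, -1.3333, 5.3333).
‖u_2‖ = 6.1101, so q_2 = (-0.4364, -0.2182, 0.8729).
Qᵀb = (-2.8577, 3.0551).
Back-substitute: x_2 = 3.0551/6.1101 = 0.5000.
x_1 = (-2.8577 + 3.2660·0.5000)/2.4495 = -0.5000.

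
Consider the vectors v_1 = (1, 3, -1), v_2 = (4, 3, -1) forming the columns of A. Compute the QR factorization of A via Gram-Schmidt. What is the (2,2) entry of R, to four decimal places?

r_{22} = 2.8604

v_1 = (1, 3, -1); ‖v_1‖ = 3.3166, so e_1 = (0.3015, 0.9045, -0.3015).
e_1·v_2 = 0.3015·4 + 0.9045·3 + (-0.3015)·(-1) = 4.2212.
u_2 = v_2 − 4.2212·e_1 = (2.7273, -0.8182, 0.2727).
r_{22} = ‖u_2‖ = 2.8604.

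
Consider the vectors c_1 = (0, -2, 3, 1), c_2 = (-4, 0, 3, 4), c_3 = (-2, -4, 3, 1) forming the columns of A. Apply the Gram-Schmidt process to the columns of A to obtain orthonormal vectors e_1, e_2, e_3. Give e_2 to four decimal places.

e_2 = (-0.7437, 0.3453, 0.0398, 0.5711)

e_1 = c_1/‖c_1‖ = (0, -2, 3, 1)/3.7417 = (0.0000, -0.5345, 0.8018, 0.2673).
r_{12} = e_1·c_2 = 3.4744.
u_2 = c_2 − 3.4744·e_1 = (-4.0000, 1.8571, 0.2143, 3.0714).
‖u_2‖ = 5.3785, so e_2 = (-0.7437, 0.3453, 0.0398, 0.5711).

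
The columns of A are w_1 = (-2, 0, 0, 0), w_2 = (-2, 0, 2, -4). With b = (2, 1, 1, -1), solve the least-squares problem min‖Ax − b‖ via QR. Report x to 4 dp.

x = (-1.3000, 0.3000)

w_1 = (-2, 0, 0, 0); ‖w_1‖ = 2.0000, so e_1 = (-1.0000, 0.0000, 0.0000, 0.0000).
e_1·w_2 = (-1.0000)·(-2) + 0.0000·0 + 0.0000·2 + 0.0000·(-4) = 2.0000.
u_2 = w_2 − 2.0000·e_1 = (0.0000, 0.0000, 2.0000, -4.0000).
‖u_2‖ = 4.4721, so e_2 = (0.0000, 0.0000, 0.4472, -0.8944).
Qᵀb = (-2.0000, 1.3416).
Back-substitute: x_2 = 1.3416/4.4721 = 0.3000.
x_1 = (-2.0000 − 2.0000·0.3000)/2.0000 = -1.3000.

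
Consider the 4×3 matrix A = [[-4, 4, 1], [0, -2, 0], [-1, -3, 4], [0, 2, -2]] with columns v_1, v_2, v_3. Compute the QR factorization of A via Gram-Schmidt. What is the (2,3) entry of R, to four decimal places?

v_1 = (-4, 0, -1, 0); ‖v_1‖ = 4.1231, so e_1 = (-0.9701, 0.0000, -0.2425, 0.0000).
e_1·v_2 = (-0.9701)·4 + 0.0000·(-2) + (-0.2425)·(-3) + 0.0000·2 = -3.1530.
u_2 = v_2 + 3.1530·e_1 = (0.9412, -2.0000, -3.7647, 2.0000).
‖u_2‖ = 4.8020, so e_2 = (0.1960, -0.4165, -0.7840, 0.4165).
r_{23} = e_2·v_3 = -3.7730.

r_{23} = -3.7730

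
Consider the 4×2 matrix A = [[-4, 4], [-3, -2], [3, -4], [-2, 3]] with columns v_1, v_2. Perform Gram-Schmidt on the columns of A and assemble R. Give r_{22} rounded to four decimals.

v_1 = (-4, -3, 3, -2); ‖v_1‖ = 6.1644, so q_1 = (-0.6489, -0.4867, 0.4867, -0.3244).
q_1·v_2 = (-0.6489)·4 + (-0.4867)·(-2) + 0.4867·(-4) + (-0.3244)·3 = -4.5422.
u_2 = v_2 + 4.5422·q_1 = (1.0526, -4.2105, -1.7895, 1.5263).
r_{22} = ‖u_2‖ = 4.9364.

r_{22} = 4.9364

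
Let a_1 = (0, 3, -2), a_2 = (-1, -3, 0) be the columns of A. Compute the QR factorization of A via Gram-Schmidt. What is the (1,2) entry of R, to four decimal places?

r_{12} = -2.4962

a_1 = (0, 3, -2); ‖a_1‖ = 3.6056, so e_1 = (0.0000, 0.8321, -0.5547).
r_{12} = e_1·a_2 = -2.4962.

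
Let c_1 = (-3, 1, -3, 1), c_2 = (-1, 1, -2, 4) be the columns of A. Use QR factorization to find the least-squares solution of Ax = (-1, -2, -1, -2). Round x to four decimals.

x = (0.5820, -0.6885)

c_1 = (-3, 1, -3, 1); ‖c_1‖ = 4.4721, so e_1 = (-0.6708, 0.2236, -0.6708, 0.2236).
e_1·c_2 = (-0.6708)·(-1) + 0.2236·1 + (-0.6708)·(-2) + 0.2236·4 = 3.1305.
u_2 = c_2 − 3.1305·e_1 = (1.1000, 0.3000, 0.1000, 3.3000).
‖u_2‖ = 3.4928, so e_2 = (0.3149, 0.0859, 0.0286, 0.9448).
Qᵀb = (0.4472, -2.4049).
Back-substitute: x_2 = -2.4049/3.4928 = -0.6885.
x_1 = (0.4472 − 3.1305·(-0.6885))/4.4721 = 0.5820.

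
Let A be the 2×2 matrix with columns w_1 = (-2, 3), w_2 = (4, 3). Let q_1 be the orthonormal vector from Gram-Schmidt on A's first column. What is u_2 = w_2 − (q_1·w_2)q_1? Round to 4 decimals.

w_1 = (-2, 3); ‖w_1‖ = 3.6056, so q_1 = (-0.5547, 0.8321).
q_1·w_2 = (-0.5547)·4 + 0.8321·3 = 0.2774.
u_2 = w_2 − 0.2774·q_1 = (4.1538, 2.7692).

u_2 = (4.1538, 2.7692)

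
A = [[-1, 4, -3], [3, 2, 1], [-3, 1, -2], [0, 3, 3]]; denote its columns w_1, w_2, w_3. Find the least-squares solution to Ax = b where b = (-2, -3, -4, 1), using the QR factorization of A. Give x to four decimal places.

w_1 = (-1, 3, -3, 0); ‖w_1‖ = 4.3589, so q_1 = (-0.2294, 0.6882, -0.6882, 0.0000).
q_1·w_2 = (-0.2294)·4 + 0.6882·2 + (-0.6882)·1 + 0.0000·3 = -0.2294.
u_2 = w_2 + 0.2294·q_1 = (3.9474, 2.1579, 0.8421, 3.0000).
‖u_2‖ = 5.4724, so q_2 = (0.7213, 0.3943, 0.1539, 0.5482).
q_1·w_3 = (-0.2294)·(-3) + 0.6882·1 + (-0.6882)·(-2) + 0.0000·3 = 2.7530; q_2·w_3 = 0.7213·(-3) + 0.3943·1 + 0.1539·(-2) + 0.5482·3 = -0.4328.
u_3 = w_3 − 2.7530·q_1 + 0.4328·q_2 = (-2.0562, -0.7241, -0.0387, 3.2373).
‖u_3‖ = 3.9030, so q_3 = (-0.5268, -0.1855, -0.0099, 0.8294).
Qᵀb = (1.1471, -2.6929, 2.4793).
Back-substitute: x_3 = 2.4793/3.9030 = 0.6352.
x_2 = (-2.6929 + 0.4328·0.6352)/5.4724 = -0.4419.
x_1 = (1.1471 + 0.2294·(-0.4419) − 2.7530·0.6352)/4.3589 = -0.1613.

x = (-0.1613, -0.4419, 0.6352)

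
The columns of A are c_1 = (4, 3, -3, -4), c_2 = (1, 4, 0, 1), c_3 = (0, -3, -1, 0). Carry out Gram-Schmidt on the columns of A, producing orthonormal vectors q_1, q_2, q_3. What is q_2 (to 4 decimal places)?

c_1 = (4, 3, -3, -4); ‖c_1‖ = 7.0711, so q_1 = (0.5657, 0.4243, -0.4243, -0.5657).
q_1·c_2 = 0.5657·1 + 0.4243·4 + (-0.4243)·0 + (-0.5657)·1 = 1.6971.
u_2 = c_2 − 1.6971·q_1 = (0.0400, 3.2800, 0.7200, 1.9600).
‖u_2‖ = 3.8884, so q_2 = (0.0103, 0.8435, 0.1852, 0.5041).

q_2 = (0.0103, 0.8435, 0.1852, 0.5041)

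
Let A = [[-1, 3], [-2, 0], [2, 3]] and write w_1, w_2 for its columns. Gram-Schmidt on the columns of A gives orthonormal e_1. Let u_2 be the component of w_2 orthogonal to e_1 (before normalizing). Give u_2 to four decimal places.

w_1 = (-1, -2, 2); ‖w_1‖ = 3.0000, so e_1 = (-0.3333, -0.6667, 0.6667).
e_1·w_2 = (-0.3333)·3 + (-0.6667)·0 + 0.6667·3 = 1.0000.
u_2 = w_2 − 1.0000·e_1 = (3.3333, 0.6667, 2.3333).

u_2 = (3.3333, 0.6667, 2.3333)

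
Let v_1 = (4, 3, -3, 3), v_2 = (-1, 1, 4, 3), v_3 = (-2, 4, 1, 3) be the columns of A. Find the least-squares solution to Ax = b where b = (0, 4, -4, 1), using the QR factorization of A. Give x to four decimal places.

e_1 = v_1/‖v_1‖ = (4, 3, -3, 3)/6.5574 = (0.6100, 0.4575, -0.4575, 0.4575).
r_{12} = e_1·v_2 = -0.6100.
u_2 = v_2 + 0.6100·e_1 = (-0.6279, 1.2791, 3.7209, 3.2791).
‖u_2‖ = 5.1602, so e_2 = (-0.1217, 0.2479, 0.7211, 0.6355).
r_{13} = e_1·v_3 = 1.5250; r_{23} = e_2·v_3 = 3.8623.
u_3 = v_3 − 1.5250·e_1 − 3.8623·e_2 = (-2.4603, 2.3450, -1.0873, -0.1520).
‖u_3‖ = 3.5717, so e_3 = (-0.6888, 0.6565, -0.3044, -0.0425).
Qᵀb = (4.1175, -1.2574, 3.8013).
Back-substitute: x_3 = 3.8013/3.5717 = 1.0643.
x_2 = (-1.2574 − 3.8623·1.0643)/5.1602 = -1.0403.
x_1 = (4.1175 + 0.6100·(-1.0403) − 1.5250·1.0643)/6.5574 = 0.2836.

x = (0.2836, -1.0403, 1.0643)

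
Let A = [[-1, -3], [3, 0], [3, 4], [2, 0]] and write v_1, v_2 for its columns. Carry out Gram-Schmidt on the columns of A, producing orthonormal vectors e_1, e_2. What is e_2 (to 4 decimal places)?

e_1 = v_1/‖v_1‖ = (-1, 3, 3, 2)/4.7958 = (-0.2085, 0.6255, 0.6255, 0.4170).
r_{12} = e_1·v_2 = 3.1277.
u_2 = v_2 − 3.1277·e_1 = (-2.3478, -1.9565, 2.0435, -1.3043).
‖u_2‖ = 3.9009, so e_2 = (-0.6019, -0.5016, 0.5238, -0.3344).

e_2 = (-0.6019, -0.5016, 0.5238, -0.3344)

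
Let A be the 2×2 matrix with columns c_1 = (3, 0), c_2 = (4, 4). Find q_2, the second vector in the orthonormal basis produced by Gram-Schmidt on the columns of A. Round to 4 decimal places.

c_1 = (3, 0); ‖c_1‖ = 3.0000, so q_1 = (1.0000, 0.0000).
q_1·c_2 = 1.0000·4 + 0.0000·4 = 4.0000.
u_2 = c_2 − 4.0000·q_1 = (0.0000, 4.0000).
‖u_2‖ = 4.0000, so q_2 = (0.0000, 1.0000).

q_2 = (0.0000, 1.0000)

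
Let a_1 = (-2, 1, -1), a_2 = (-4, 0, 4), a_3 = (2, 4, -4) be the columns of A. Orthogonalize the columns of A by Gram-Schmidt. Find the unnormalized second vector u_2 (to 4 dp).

u_2 = (-2.6667, -0.6667, 4.6667)

a_1 = (-2, 1, -1); ‖a_1‖ = 2.4495, so q_1 = (-0.8165, 0.4082, -0.4082).
q_1·a_2 = (-0.8165)·(-4) + 0.4082·0 + (-0.4082)·4 = 1.6330.
u_2 = a_2 − 1.6330·q_1 = (-2.6667, -0.6667, 4.6667).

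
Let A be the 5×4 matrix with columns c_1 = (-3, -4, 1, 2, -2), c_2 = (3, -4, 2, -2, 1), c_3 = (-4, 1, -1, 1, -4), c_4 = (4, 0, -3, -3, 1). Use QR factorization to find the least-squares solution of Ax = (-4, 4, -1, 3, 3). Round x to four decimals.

e_1 = c_1/‖c_1‖ = (-3, -4, 1, 2, -2)/5.8310 = (-0.5145, -0.6860, 0.1715, 0.3430, -0.3430).
r_{12} = e_1·c_2 = 0.5145.
u_2 = c_2 − 0.5145·e_1 = (3.2647, -3.6471, 1.9118, -2.1765, 1.1765).
‖u_2‖ = 5.8082, so e_2 = (0.5621, -0.6279, 0.3291, -0.3747, 0.2026).
r_{13} = e_1·c_3 = 2.9155; r_{23} = e_2·c_3 = -4.3903.
u_3 = c_3 − 2.9155·e_1 + 4.3903·e_2 = (-0.0323, 0.2432, -0.0549, -1.6452, -2.1107).
‖u_3‖ = 2.6879, so e_3 = (-0.0120, 0.0905, -0.0204, -0.6121, -0.7853).
r_{14} = e_1·c_4 = -3.9445; r_{24} = e_2·c_4 = 2.5876; r_{34} = e_3·c_4 = 1.0642.
u_4 = c_4 + 3.9445·e_1 − 2.5876·e_2 − 1.0642·e_3 = (0.5289, -1.1774, -3.1535, -0.0261, -0.0414).
‖u_4‖ = 3.4078, so e_4 = (0.1552, -0.3455, -0.9254, -0.0076, -0.0121).
Qᵀb = (-0.8575, -5.6057, -3.7615, -1.1368).
Back-substitute: x_4 = -1.1368/3.4078 = -0.3336.
x_3 = (-3.7615 − 1.0642·(-0.3336))/2.6879 = -1.2673.
x_2 = (-5.6057 + 4.3903·(-1.2673) − 2.5876·(-0.3336))/5.8082 = -1.7745.
x_1 = (-0.8575 − 0.5145·(-1.7745) − 2.9155·(-1.2673) + 3.9445·(-0.3336))/5.8310 = 0.4175.

x = (0.4175, -1.7745, -1.2673, -0.3336)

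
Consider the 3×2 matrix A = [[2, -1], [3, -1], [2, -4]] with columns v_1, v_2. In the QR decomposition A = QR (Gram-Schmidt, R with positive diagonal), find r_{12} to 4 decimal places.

r_{12} = -3.1530

v_1 = (2, 3, 2); ‖v_1‖ = 4.1231, so q_1 = (0.4851, 0.7276, 0.4851).
r_{12} = q_1·v_2 = -3.1530.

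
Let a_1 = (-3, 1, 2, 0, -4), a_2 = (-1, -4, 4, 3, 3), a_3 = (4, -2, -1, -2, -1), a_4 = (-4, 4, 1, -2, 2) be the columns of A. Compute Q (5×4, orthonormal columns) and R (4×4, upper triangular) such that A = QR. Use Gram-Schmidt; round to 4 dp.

a_1 = (-3, 1, 2, 0, -4); ‖a_1‖ = 5.4772, so q_1 = (-0.5477, 0.1826, 0.3651, 0.0000, -0.7303).
q_1·a_2 = (-0.5477)·(-1) + 0.1826·(-4) + 0.3651·4 + 0.0000·3 + (-0.7303)·3 = -0.9129.
u_2 = a_2 + 0.9129·q_1 = (-1.5000, -3.8333, 4.3333, 3.0000, 2.3333).
‖u_2‖ = 7.0828, so q_2 = (-0.2118, -0.5412, 0.6118, 0.4236, 0.3294).
q_1·a_3 = (-0.5477)·4 + 0.1826·(-2) + 0.3651·(-1) + 0.0000·(-2) + (-0.7303)·(-1) = -2.1909; q_2·a_3 = (-0.2118)·4 + (-0.5412)·(-2) + 0.6118·(-1) + 0.4236·(-2) + 0.3294·(-1) = -1.5530.
u_3 = a_3 + 2.1909·q_1 + 1.5530·q_2 = (2.4711, -2.4405, 0.7502, -1.3422, -2.0884).
‖u_3‖ = 4.3345, so q_3 = (0.5701, -0.5630, 0.1731, -0.3097, -0.4818).
q_1·a_4 = (-0.5477)·(-4) + 0.1826·4 + 0.3651·1 + 0.0000·(-2) + (-0.7303)·2 = 1.8257; q_2·a_4 = (-0.2118)·(-4) + (-0.5412)·4 + 0.6118·1 + 0.4236·(-2) + 0.3294·2 = -0.8942; q_3·a_4 = 0.5701·(-4) + (-0.5630)·4 + 0.1731·1 + (-0.3097)·(-2) + (-0.4818)·2 = -4.7038.
u_4 = a_4 − 1.8257·q_1 + 0.8942·q_2 + 4.7038·q_3 = (-0.5077, 0.5343, 1.6945, -3.0778, 1.3616).
‖u_4‖ = 3.8394, so q_4 = (-0.1322, 0.1392, 0.4413, -0.8016, 0.3546).

Q = [[-0.5477, -0.2118, 0.5701, -0.1322], [0.1826, -0.5412, -0.5630, 0.1392], [0.3651, 0.6118, 0.1731, 0.4413], [0.0000, 0.4236, -0.3097, -0.8016], [-0.7303, 0.3294, -0.4818, 0.3546]], R = [[5.4772, -0.9129, -2.1909, 1.8257], [0.0000, 7.0828, -1.5530, -0.8942], [0.0000, 0.0000, 4.3345, -4.7038], [0.0000, 0.0000, 0.0000, 3.8394]]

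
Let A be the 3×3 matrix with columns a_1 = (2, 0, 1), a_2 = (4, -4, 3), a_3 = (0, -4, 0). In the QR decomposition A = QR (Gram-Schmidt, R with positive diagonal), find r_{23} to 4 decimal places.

a_1 = (2, 0, 1); ‖a_1‖ = 2.2361, so q_1 = (0.8944, 0.0000, 0.4472).
q_1·a_2 = 0.8944·4 + 0.0000·(-4) + 0.4472·3 = 4.9193.
u_2 = a_2 − 4.9193·q_1 = (-0.4000, -4.0000, 0.8000).
‖u_2‖ = 4.0988, so q_2 = (-0.0976, -0.9759, 0.1952).
r_{23} = q_2·a_3 = 3.9036.

r_{23} = 3.9036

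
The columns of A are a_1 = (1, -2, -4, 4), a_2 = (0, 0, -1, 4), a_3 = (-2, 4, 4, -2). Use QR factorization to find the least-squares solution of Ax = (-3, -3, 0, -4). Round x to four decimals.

a_1 = (1, -2, -4, 4); ‖a_1‖ = 6.0828, so e_1 = (0.1644, -0.3288, -0.6576, 0.6576).
e_1·a_2 = 0.1644·0 + (-0.3288)·0 + (-0.6576)·(-1) + 0.6576·4 = 3.2880.
u_2 = a_2 − 3.2880·e_1 = (-0.5405, 1.0811, 1.1622, 1.8378).
‖u_2‖ = 2.4878, so e_2 = (-0.2173, 0.4346, 0.4671, 0.7387).
e_1·a_3 = 0.1644·(-2) + (-0.3288)·4 + (-0.6576)·4 + 0.6576·(-2) = -5.5896; e_2·a_3 = (-0.2173)·(-2) + 0.4346·4 + 0.4671·4 + 0.7387·(-2) = 2.5639.
u_3 = a_3 + 5.5896·e_1 − 2.5639·e_2 = (-0.5240, 1.0480, -0.8734, -0.2183).
‖u_3‖ = 1.4776, so e_3 = (-0.3546, 0.7093, -0.5911, -0.1478).
Qᵀb = (-2.1372, -3.6068, -0.4728).
Back-substitute: x_3 = -0.4728/1.4776 = -0.3200.
x_2 = (-3.6068 − 2.5639·(-0.3200))/2.4878 = -1.1200.
x_1 = (-2.1372 − 3.2880·(-1.1200) + 5.5896·(-0.3200))/6.0828 = -0.0400.

x = (-0.0400, -1.1200, -0.3200)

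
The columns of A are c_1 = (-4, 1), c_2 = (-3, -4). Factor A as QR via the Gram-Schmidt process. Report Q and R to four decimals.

Q = [[-0.9701, -0.2425], [0.2425, -0.9701]], R = [[4.1231, 1.9403], [0.0000, 4.6082]]

c_1 = (-4, 1); ‖c_1‖ = 4.1231, so q_1 = (-0.9701, 0.2425).
q_1·c_2 = (-0.9701)·(-3) + 0.2425·(-4) = 1.9403.
u_2 = c_2 − 1.9403·q_1 = (-1.1176, -4.4706).
‖u_2‖ = 4.6082, so q_2 = (-0.2425, -0.9701).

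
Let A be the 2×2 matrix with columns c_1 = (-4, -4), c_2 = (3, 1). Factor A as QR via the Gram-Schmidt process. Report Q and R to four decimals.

c_1 = (-4, -4); ‖c_1‖ = 5.6569, so e_1 = (-0.7071, -0.7071).
e_1·c_2 = (-0.7071)·3 + (-0.7071)·1 = -2.8284.
u_2 = c_2 + 2.8284·e_1 = (1.0000, -1.0000).
‖u_2‖ = 1.4142, so e_2 = (0.7071, -0.7071).

Q = [[-0.7071, 0.7071], [-0.7071, -0.7071]], R = [[5.6569, -2.8284], [0.0000, 1.4142]]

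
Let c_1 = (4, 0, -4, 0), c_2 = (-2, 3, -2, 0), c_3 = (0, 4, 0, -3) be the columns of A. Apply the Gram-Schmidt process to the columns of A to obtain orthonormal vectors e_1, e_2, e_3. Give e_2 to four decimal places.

c_1 = (4, 0, -4, 0); ‖c_1‖ = 5.6569, so e_1 = (0.7071, 0.0000, -0.7071, 0.0000).
e_1·c_2 = 0.7071·(-2) + 0.0000·3 + (-0.7071)·(-2) + 0.0000·0 = 0.0000.
u_2 = c_2 + 0.0000·e_1 = (-2.0000, 3.0000, -2.0000, 0.0000).
‖u_2‖ = 4.1231, so e_2 = (-0.4851, 0.7276, -0.4851, 0.0000).

e_2 = (-0.4851, 0.7276, -0.4851, 0.0000)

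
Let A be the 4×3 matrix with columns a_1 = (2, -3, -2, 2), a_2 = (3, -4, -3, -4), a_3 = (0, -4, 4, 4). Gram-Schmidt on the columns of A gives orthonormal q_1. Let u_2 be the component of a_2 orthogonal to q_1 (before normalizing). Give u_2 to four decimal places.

u_2 = (1.4762, -1.7143, -1.4762, -5.5238)

q_1 = a_1/‖a_1‖ = (2, -3, -2, 2)/4.5826 = (0.4364, -0.6547, -0.4364, 0.4364).
r_{12} = q_1·a_2 = 3.4915.
u_2 = a_2 − 3.4915·q_1 = (1.4762, -1.7143, -1.4762, -5.5238).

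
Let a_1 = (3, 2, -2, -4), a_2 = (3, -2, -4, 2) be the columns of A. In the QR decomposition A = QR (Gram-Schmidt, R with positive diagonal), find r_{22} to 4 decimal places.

a_1 = (3, 2, -2, -4); ‖a_1‖ = 5.7446, so q_1 = (0.5222, 0.3482, -0.3482, -0.6963).
q_1·a_2 = 0.5222·3 + 0.3482·(-2) + (-0.3482)·(-4) + (-0.6963)·2 = 0.8704.
u_2 = a_2 − 0.8704·q_1 = (2.5455, -2.3030, -3.6970, 2.6061).
r_{22} = ‖u_2‖ = 5.6782.

r_{22} = 5.6782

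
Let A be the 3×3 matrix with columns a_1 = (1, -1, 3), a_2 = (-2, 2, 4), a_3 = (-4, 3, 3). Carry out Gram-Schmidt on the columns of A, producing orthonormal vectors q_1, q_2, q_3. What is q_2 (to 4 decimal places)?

q_2 = (-0.6396, 0.6396, 0.4264)

q_1 = a_1/‖a_1‖ = (1, -1, 3)/3.3166 = (0.3015, -0.3015, 0.9045).
r_{12} = q_1·a_2 = 2.4121.
u_2 = a_2 − 2.4121·q_1 = (-2.7273, 2.7273, 1.8182).
‖u_2‖ = 4.2640, so q_2 = (-0.6396, 0.6396, 0.4264).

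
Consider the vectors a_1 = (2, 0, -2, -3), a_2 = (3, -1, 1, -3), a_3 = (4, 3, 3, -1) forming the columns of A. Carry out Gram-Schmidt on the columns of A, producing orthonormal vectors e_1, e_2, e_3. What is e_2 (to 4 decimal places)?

a_1 = (2, 0, -2, -3); ‖a_1‖ = 4.1231, so e_1 = (0.4851, 0.0000, -0.4851, -0.7276).
e_1·a_2 = 0.4851·3 + 0.0000·(-1) + (-0.4851)·1 + (-0.7276)·(-3) = 3.1530.
u_2 = a_2 − 3.1530·e_1 = (1.4706, -1.0000, 2.5294, -0.7059).
‖u_2‖ = 3.1716, so e_2 = (0.4637, -0.3153, 0.7975, -0.2226).

e_2 = (0.4637, -0.3153, 0.7975, -0.2226)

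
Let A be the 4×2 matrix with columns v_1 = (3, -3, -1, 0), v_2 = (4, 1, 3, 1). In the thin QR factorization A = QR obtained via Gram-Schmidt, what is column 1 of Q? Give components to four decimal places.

v_1 = (3, -3, -1, 0); ‖v_1‖ = 4.3589, so e_1 = (0.6882, -0.6882, -0.2294, 0.0000).

e_1 = (0.6882, -0.6882, -0.2294, 0.0000)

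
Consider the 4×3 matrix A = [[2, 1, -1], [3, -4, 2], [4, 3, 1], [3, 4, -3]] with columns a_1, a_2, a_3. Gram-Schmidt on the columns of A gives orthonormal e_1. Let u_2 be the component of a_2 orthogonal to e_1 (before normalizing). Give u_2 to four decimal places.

a_1 = (2, 3, 4, 3); ‖a_1‖ = 6.1644, so e_1 = (0.3244, 0.4867, 0.6489, 0.4867).
e_1·a_2 = 0.3244·1 + 0.4867·(-4) + 0.6489·3 + 0.4867·4 = 2.2711.
u_2 = a_2 − 2.2711·e_1 = (0.2632, -5.1053, 1.5263, 2.8947).

u_2 = (0.2632, -5.1053, 1.5263, 2.8947)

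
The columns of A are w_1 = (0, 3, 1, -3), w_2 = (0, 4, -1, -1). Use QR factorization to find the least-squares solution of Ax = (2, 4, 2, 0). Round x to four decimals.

w_1 = (0, 3, 1, -3); ‖w_1‖ = 4.3589, so e_1 = (0.0000, 0.6882, 0.2294, -0.6882).
e_1·w_2 = 0.0000·0 + 0.6882·4 + 0.2294·(-1) + (-0.6882)·(-1) = 3.2118.
u_2 = w_2 − 3.2118·e_1 = (0.0000, 1.7895, -1.7368, 1.2105).
‖u_2‖ = 2.7720, so e_2 = (0.0000, 0.6455, -0.6266, 0.4367).
Qᵀb = (3.2118, 1.3291).
Back-substitute: x_2 = 1.3291/2.7720 = 0.4795.
x_1 = (3.2118 − 3.2118·0.4795)/4.3589 = 0.3836.

x = (0.3836, 0.4795)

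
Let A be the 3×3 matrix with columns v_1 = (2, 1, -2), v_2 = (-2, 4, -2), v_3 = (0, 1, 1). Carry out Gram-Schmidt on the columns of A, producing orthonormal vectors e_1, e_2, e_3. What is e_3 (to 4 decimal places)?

e_1 = v_1/‖v_1‖ = (2, 1, -2)/3.0000 = (0.6667, 0.3333, -0.6667).
r_{12} = e_1·v_2 = 1.3333.
u_2 = v_2 − 1.3333·e_1 = (-2.8889, 3.5556, -1.1111).
‖u_2‖ = 4.7140, so e_2 = (-0.6128, 0.7542, -0.2357).
r_{13} = e_1·v_3 = -0.3333; r_{23} = e_2·v_3 = 0.5185.
u_3 = v_3 + 0.3333·e_1 − 0.5185·e_2 = (0.5400, 0.7200, 0.9000).
‖u_3‖ = 1.2728, so e_3 = (0.4243, 0.5657, 0.7071).

e_3 = (0.4243, 0.5657, 0.7071)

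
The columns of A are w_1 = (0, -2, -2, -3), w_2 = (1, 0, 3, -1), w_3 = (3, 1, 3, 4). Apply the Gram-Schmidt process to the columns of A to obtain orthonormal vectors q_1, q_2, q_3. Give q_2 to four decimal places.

q_2 = (0.3090, -0.1091, 0.8180, -0.4726)

w_1 = (0, -2, -2, -3); ‖w_1‖ = 4.1231, so q_1 = (0.0000, -0.4851, -0.4851, -0.7276).
q_1·w_2 = 0.0000·1 + (-0.4851)·0 + (-0.4851)·3 + (-0.7276)·(-1) = -0.7276.
u_2 = w_2 + 0.7276·q_1 = (1.0000, -0.3529, 2.6471, -1.5294).
‖u_2‖ = 3.2358, so q_2 = (0.3090, -0.1091, 0.8180, -0.4726).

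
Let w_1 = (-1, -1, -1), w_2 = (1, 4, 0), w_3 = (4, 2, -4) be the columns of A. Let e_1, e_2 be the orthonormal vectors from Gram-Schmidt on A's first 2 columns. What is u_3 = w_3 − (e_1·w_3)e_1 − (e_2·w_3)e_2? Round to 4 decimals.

w_1 = (-1, -1, -1); ‖w_1‖ = 1.7321, so e_1 = (-0.5774, -0.5774, -0.5774).
e_1·w_2 = (-0.5774)·1 + (-0.5774)·4 + (-0.5774)·0 = -2.8868.
u_2 = w_2 + 2.8868·e_1 = (-0.6667, 2.3333, -1.6667).
‖u_2‖ = 2.9439, so e_2 = (-0.2265, 0.7926, -0.5661).
e_1·w_3 = (-0.5774)·4 + (-0.5774)·2 + (-0.5774)·(-4) = -1.1547; e_2·w_3 = (-0.2265)·4 + 0.7926·2 + (-0.5661)·(-4) = 2.9439.
u_3 = w_3 + 1.1547·e_1 − 2.9439·e_2 = (4.0000, -1.0000, -3.0000).

u_3 = (4.0000, -1.0000, -3.0000)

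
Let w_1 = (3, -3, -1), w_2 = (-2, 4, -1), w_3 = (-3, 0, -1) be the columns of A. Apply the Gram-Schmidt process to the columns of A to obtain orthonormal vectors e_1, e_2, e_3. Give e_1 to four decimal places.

e_1 = (0.6882, -0.6882, -0.2294)

e_1 = w_1/‖w_1‖ = (3, -3, -1)/4.3589 = (0.6882, -0.6882, -0.2294).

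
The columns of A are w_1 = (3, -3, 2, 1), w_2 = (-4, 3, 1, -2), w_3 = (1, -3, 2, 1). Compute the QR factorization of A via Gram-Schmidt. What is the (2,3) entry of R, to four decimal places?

r_{23} = 0.7664

e_1 = w_1/‖w_1‖ = (3, -3, 2, 1)/4.7958 = (0.6255, -0.6255, 0.4170, 0.2085).
r_{12} = e_1·w_2 = -4.3788.
u_2 = w_2 + 4.3788·e_1 = (-1.2609, 0.2609, 2.8261, -1.0870).
‖u_2‖ = 3.2903, so e_2 = (-0.3832, 0.0793, 0.8589, -0.3304).
r_{23} = e_2·w_3 = 0.7664.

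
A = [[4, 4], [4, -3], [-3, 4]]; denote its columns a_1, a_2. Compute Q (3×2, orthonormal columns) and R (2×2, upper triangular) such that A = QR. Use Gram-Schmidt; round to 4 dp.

e_1 = a_1/‖a_1‖ = (4, 4, -3)/6.4031 = (0.6247, 0.6247, -0.4685).
r_{12} = e_1·a_2 = -1.2494.
u_2 = a_2 + 1.2494·e_1 = (4.7805, -2.2195, 3.4146).
‖u_2‖ = 6.2800, so e_2 = (0.7612, -0.3534, 0.5437).

Q = [[0.6247, 0.7612], [0.6247, -0.3534], [-0.4685, 0.5437]], R = [[6.4031, -1.2494], [0.0000, 6.2800]]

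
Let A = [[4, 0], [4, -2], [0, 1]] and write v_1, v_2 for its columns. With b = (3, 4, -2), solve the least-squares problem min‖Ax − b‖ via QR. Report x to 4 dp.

v_1 = (4, 4, 0); ‖v_1‖ = 5.6569, so q_1 = (0.7071, 0.7071, 0.0000).
q_1·v_2 = 0.7071·0 + 0.7071·(-2) + 0.0000·1 = -1.4142.
u_2 = v_2 + 1.4142·q_1 = (1.0000, -1.0000, 1.0000).
‖u_2‖ = 1.7321, so q_2 = (0.5774, -0.5774, 0.5774).
Qᵀb = (4.9497, -1.7321).
Back-substitute: x_2 = -1.7321/1.7321 = -1.0000.
x_1 = (4.9497 + 1.4142·(-1.0000))/5.6569 = 0.6250.

x = (0.6250, -1.0000)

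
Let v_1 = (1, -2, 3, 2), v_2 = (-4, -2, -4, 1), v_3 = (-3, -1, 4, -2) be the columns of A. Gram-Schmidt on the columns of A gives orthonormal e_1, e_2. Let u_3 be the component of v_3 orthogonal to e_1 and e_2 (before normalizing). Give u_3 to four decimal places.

u_3 = (-3.4011, -0.2332, 2.8251, -2.7703)

v_1 = (1, -2, 3, 2); ‖v_1‖ = 4.2426, so e_1 = (0.2357, -0.4714, 0.7071, 0.4714).
e_1·v_2 = 0.2357·(-4) + (-0.4714)·(-2) + 0.7071·(-4) + 0.4714·1 = -2.3570.
u_2 = v_2 + 2.3570·e_1 = (-3.4444, -3.1111, -2.3333, 2.1111).
‖u_2‖ = 5.6075, so e_2 = (-0.6143, -0.5548, -0.4161, 0.3765).
e_1·v_3 = 0.2357·(-3) + (-0.4714)·(-1) + 0.7071·4 + 0.4714·(-2) = 1.6499; e_2·v_3 = (-0.6143)·(-3) + (-0.5548)·(-1) + (-0.4161)·4 + 0.3765·(-2) = -0.0198.
u_3 = v_3 − 1.6499·e_1 + 0.0198·e_2 = (-3.4011, -0.2332, 2.8251, -2.7703).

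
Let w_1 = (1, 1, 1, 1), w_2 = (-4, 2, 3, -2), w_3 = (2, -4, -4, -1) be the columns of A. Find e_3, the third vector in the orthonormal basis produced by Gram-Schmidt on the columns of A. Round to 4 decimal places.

e_3 = (0.5148, -0.3089, 0.4531, -0.6590)

w_1 = (1, 1, 1, 1); ‖w_1‖ = 2.0000, so e_1 = (0.5000, 0.5000, 0.5000, 0.5000).
e_1·w_2 = 0.5000·(-4) + 0.5000·2 + 0.5000·3 + 0.5000·(-2) = -0.5000.
u_2 = w_2 + 0.5000·e_1 = (-3.7500, 2.2500, 3.2500, -1.7500).
‖u_2‖ = 5.7228, so e_2 = (-0.6553, 0.3932, 0.5679, -0.3058).
e_1·w_3 = 0.5000·2 + 0.5000·(-4) + 0.5000·(-4) + 0.5000·(-1) = -3.5000; e_2·w_3 = (-0.6553)·2 + 0.3932·(-4) + 0.5679·(-4) + (-0.3058)·(-1) = -4.8491.
u_3 = w_3 + 3.5000·e_1 + 4.8491·e_2 = (0.5725, -0.3435, 0.5038, -0.7328).
‖u_3‖ = 1.1120, so e_3 = (0.5148, -0.3089, 0.4531, -0.6590).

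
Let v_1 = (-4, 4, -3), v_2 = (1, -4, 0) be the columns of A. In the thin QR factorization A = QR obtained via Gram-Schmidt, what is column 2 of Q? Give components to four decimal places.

q_2 = (-0.3534, -0.7612, -0.5437)

v_1 = (-4, 4, -3); ‖v_1‖ = 6.4031, so q_1 = (-0.6247, 0.6247, -0.4685).
q_1·v_2 = (-0.6247)·1 + 0.6247·(-4) + (-0.4685)·0 = -3.1235.
u_2 = v_2 + 3.1235·q_1 = (-0.9512, -2.0488, -1.4634).
‖u_2‖ = 2.6914, so q_2 = (-0.3534, -0.7612, -0.5437).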